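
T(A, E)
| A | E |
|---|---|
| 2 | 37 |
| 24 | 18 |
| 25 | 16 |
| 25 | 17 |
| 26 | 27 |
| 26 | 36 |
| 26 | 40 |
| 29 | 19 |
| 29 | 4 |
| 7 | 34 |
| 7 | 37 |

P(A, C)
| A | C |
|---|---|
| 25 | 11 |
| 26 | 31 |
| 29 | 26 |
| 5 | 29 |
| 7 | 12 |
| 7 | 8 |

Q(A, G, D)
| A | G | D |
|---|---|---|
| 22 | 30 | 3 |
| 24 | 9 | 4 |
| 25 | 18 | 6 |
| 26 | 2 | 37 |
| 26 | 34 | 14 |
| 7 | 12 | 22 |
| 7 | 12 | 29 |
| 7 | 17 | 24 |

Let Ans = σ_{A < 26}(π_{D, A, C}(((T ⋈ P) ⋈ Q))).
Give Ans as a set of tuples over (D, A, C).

{(22, 7, 12), (22, 7, 8), (24, 7, 12), (24, 7, 8), (29, 7, 12), (29, 7, 8), (6, 25, 11)}

Natural join on A: {(25, 16, 11), (25, 17, 11), (26, 27, 31), (26, 36, 31), (26, 40, 31), (29, 19, 26), (29, 4, 26), (7, 34, 12), (7, 34, 8), (7, 37, 12), (7, 37, 8)}
Natural join on A: {(25, 16, 11, 18, 6), (25, 17, 11, 18, 6), (26, 27, 31, 2, 37), (26, 27, 31, 34, 14), (26, 36, 31, 2, 37), (26, 36, 31, 34, 14), (26, 40, 31, 2, 37), (26, 40, 31, 34, 14), (7, 34, 12, 12, 22), (7, 34, 12, 12, 29), (7, 34, 12, 17, 24), (7, 34, 8, 12, 22), (7, 34, 8, 12, 29), (7, 34, 8, 17, 24), (7, 37, 12, 12, 22), (7, 37, 12, 12, 29), (7, 37, 12, 17, 24), (7, 37, 8, 12, 22), (7, 37, 8, 12, 29), (7, 37, 8, 17, 24)}
Keep only column(s) D, A, C (11 duplicate(s) eliminated): {(14, 26, 31), (22, 7, 12), (22, 7, 8), (24, 7, 12), (24, 7, 8), (29, 7, 12), (29, 7, 8), (37, 26, 31), (6, 25, 11)}
Apply σ_{A < 26}; surviving tuples: {(22, 7, 12), (22, 7, 8), (24, 7, 12), (24, 7, 8), (29, 7, 12), (29, 7, 8), (6, 25, 11)}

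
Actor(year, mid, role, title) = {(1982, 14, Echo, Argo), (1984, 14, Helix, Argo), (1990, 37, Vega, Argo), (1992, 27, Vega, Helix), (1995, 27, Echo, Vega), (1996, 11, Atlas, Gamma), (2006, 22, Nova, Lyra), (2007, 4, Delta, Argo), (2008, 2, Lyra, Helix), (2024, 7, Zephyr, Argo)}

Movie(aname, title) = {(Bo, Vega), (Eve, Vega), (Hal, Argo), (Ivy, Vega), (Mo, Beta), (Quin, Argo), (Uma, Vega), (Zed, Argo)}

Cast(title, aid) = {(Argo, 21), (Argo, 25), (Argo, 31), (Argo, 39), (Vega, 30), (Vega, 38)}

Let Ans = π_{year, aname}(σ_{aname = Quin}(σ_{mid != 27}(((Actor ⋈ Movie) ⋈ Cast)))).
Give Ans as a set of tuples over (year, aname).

{(1982, Quin), (1984, Quin), (1990, Quin), (2007, Quin), (2024, Quin)}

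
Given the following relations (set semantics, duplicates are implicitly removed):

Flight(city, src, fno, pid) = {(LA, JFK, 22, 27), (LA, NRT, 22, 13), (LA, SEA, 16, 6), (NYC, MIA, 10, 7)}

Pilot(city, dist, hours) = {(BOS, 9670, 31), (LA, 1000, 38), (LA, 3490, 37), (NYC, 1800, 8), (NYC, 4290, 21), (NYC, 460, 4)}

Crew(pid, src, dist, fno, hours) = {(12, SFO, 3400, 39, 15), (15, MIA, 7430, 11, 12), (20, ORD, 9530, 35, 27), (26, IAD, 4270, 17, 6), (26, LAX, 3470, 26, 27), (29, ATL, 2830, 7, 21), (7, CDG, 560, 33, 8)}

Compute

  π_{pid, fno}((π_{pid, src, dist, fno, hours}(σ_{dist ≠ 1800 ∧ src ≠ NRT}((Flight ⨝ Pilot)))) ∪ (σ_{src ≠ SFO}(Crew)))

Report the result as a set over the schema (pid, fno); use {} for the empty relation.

{(15, 11), (20, 35), (26, 17), (26, 26), (27, 22), (29, 7), (6, 16), (7, 10), (7, 33)}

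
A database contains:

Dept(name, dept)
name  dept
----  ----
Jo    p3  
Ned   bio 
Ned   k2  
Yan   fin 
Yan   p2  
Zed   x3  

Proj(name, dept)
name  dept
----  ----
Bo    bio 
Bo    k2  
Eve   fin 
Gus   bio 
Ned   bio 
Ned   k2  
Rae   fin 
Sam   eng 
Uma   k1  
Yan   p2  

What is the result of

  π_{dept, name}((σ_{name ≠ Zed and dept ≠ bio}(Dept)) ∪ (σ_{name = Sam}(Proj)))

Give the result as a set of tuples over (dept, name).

{(eng, Sam), (fin, Yan), (k2, Ned), (p2, Yan), (p3, Jo)}

Filtering on name ≠ Zed and dept ≠ bio leaves {(Jo, p3), (Ned, k2), (Yan, fin), (Yan, p2)}.
Filtering on name = Sam leaves {(Sam, eng)}.
Set union of the two operands is {(Jo, p3), (Ned, k2), (Sam, eng), (Yan, fin), (Yan, p2)}.
π[dept, name]: project onto (dept, name) → {(eng, Sam), (fin, Yan), (k2, Ned), (p2, Yan), (p3, Jo)}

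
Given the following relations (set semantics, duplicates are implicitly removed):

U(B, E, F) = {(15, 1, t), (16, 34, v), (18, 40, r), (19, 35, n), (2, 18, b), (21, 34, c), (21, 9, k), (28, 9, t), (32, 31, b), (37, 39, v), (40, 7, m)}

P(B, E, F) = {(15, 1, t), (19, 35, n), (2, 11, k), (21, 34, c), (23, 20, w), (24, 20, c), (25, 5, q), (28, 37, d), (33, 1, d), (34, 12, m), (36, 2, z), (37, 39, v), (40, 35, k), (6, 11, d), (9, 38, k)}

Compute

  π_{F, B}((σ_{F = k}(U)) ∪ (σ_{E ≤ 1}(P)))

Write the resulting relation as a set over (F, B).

{(d, 33), (k, 21), (t, 15)}

Selection F = k: {(21, 9, k)}
Selection E ≤ 1: {(15, 1, t), (33, 1, d)}
Set union of the two operands is {(15, 1, t), (21, 9, k), (33, 1, d)}.
Keep only column(s) F, B: {(d, 33), (k, 21), (t, 15)}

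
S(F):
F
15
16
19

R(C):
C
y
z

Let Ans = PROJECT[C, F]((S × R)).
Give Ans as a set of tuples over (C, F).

{(y, 15), (y, 16), (y, 19), (z, 15), (z, 16), (z, 19)}

S × R: Cartesian product, 3·2 = 6 tuples over (F, C).
Projecting to C, F: {(y, 15), (y, 16), (y, 19), (z, 15), (z, 16), (z, 19)}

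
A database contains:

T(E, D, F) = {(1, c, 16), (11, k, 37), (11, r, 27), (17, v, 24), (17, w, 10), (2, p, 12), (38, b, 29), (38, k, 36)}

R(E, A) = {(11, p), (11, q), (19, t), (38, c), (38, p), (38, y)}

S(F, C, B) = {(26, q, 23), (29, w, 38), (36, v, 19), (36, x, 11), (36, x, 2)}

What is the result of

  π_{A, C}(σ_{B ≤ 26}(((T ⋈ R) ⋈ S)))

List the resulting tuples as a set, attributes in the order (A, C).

{(c, v), (c, x), (p, v), (p, x), (y, v), (y, x)}

Joining T and R on E yields {(11, k, 37, p), (11, k, 37, q), (11, r, 27, p), (11, r, 27, q), (38, b, 29, c), (38, b, 29, p), (38, b, 29, y), (38, k, 36, c), (38, k, 36, p), (38, k, 36, y)}.
Joining (T ⋈ R) and S on F yields {(38, b, 29, c, w, 38), (38, b, 29, p, w, 38), (38, b, 29, y, w, 38), (38, k, 36, c, v, 19), (38, k, 36, c, x, 11), (38, k, 36, c, x, 2), (38, k, 36, p, v, 19), (38, k, 36, p, x, 11), (38, k, 36, p, x, 2), (38, k, 36, y, v, 19), (38, k, 36, y, x, 11), (38, k, 36, y, x, 2)}.
Apply σ_{B ≤ 26}; surviving tuples: {(38, k, 36, c, v, 19), (38, k, 36, c, x, 11), (38, k, 36, c, x, 2), (38, k, 36, p, v, 19), (38, k, 36, p, x, 11), (38, k, 36, p, x, 2), (38, k, 36, y, v, 19), (38, k, 36, y, x, 11), (38, k, 36, y, x, 2)}
π_{A, C} gives {(c, v), (c, x), (p, v), (p, x), (y, v), (y, x)} (3 duplicate(s) eliminated).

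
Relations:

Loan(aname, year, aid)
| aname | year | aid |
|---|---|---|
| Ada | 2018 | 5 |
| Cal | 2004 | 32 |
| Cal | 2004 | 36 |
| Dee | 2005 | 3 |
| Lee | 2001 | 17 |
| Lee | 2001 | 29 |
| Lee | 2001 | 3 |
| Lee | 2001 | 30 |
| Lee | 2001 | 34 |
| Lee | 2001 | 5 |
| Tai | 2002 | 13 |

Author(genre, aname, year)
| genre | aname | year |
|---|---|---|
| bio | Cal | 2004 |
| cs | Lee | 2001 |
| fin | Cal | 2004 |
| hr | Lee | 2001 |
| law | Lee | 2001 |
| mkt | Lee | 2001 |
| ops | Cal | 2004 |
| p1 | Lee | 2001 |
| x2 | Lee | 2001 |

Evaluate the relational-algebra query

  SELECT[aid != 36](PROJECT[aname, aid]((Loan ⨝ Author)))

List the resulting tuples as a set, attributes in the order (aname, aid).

{(Cal, 32), (Lee, 17), (Lee, 29), (Lee, 3), (Lee, 30), (Lee, 34), (Lee, 5)}

Joining Loan and Author on aname, year yields {(Cal, 2004, 32, bio), (Cal, 2004, 32, fin), (Cal, 2004, 32, ops), (Cal, 2004, 36, bio), (Cal, 2004, 36, fin), (Cal, 2004, 36, ops), (Lee, 2001, 17, cs), (Lee, 2001, 17, hr), (Lee, 2001, 17, law), (Lee, 2001, 17, mkt), (Lee, 2001, 17, p1), (Lee, 2001, 17, x2), (Lee, 2001, 29, cs), (Lee, 2001, 29, hr), (Lee, 2001, 29, law), (Lee, 2001, 29, mkt), (Lee, 2001, 29, p1), (Lee, 2001, 29, x2), (Lee, 2001, 3, cs), (Lee, 2001, 3, hr), (Lee, 2001, 3, law), (Lee, 2001, 3, mkt), (Lee, 2001, 3, p1), (Lee, 2001, 3, x2), (Lee, 2001, 30, cs), (Lee, 2001, 30, hr), (Lee, 2001, 30, law), (Lee, 2001, 30, mkt), (Lee, 2001, 30, p1), (Lee, 2001, 30, x2), (Lee, 2001, 34, cs), (Lee, 2001, 34, hr), (Lee, 2001, 34, law), (Lee, 2001, 34, mkt), (Lee, 2001, 34, p1), (Lee, 2001, 34, x2), (Lee, 2001, 5, cs), (Lee, 2001, 5, hr), (Lee, 2001, 5, law), (Lee, 2001, 5, mkt), (Lee, 2001, 5, p1), (Lee, 2001, 5, x2)}.
π[aname, aid]: project onto (aname, aid) (34 duplicate(s) eliminated) → {(Cal, 32), (Cal, 36), (Lee, 17), (Lee, 29), (Lee, 3), (Lee, 30), (Lee, 34), (Lee, 5)}
Selection aid != 36: {(Cal, 32), (Lee, 17), (Lee, 29), (Lee, 3), (Lee, 30), (Lee, 34), (Lee, 5)}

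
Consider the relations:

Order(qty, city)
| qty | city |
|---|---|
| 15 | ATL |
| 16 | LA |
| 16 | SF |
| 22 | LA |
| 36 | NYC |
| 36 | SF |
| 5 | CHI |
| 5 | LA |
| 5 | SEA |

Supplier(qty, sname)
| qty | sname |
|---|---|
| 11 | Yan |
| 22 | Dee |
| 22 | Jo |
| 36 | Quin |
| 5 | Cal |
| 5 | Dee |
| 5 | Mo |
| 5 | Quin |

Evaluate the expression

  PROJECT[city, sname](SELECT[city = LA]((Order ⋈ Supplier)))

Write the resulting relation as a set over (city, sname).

{(LA, Cal), (LA, Dee), (LA, Jo), (LA, Mo), (LA, Quin)}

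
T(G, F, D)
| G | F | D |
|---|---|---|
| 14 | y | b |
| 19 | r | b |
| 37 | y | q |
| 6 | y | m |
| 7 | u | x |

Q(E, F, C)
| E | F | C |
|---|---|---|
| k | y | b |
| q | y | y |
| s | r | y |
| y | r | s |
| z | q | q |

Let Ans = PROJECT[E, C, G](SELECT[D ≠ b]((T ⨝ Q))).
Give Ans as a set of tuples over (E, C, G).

{(k, b, 37), (k, b, 6), (q, y, 37), (q, y, 6)}

Natural join on F: {(14, y, b, k, b), (14, y, b, q, y), (19, r, b, s, y), (19, r, b, y, s), (37, y, q, k, b), (37, y, q, q, y), (6, y, m, k, b), (6, y, m, q, y)}
Apply σ_{D ≠ b}; surviving tuples: {(37, y, q, k, b), (37, y, q, q, y), (6, y, m, k, b), (6, y, m, q, y)}
π[E, C, G]: project onto (E, C, G) → {(k, b, 37), (k, b, 6), (q, y, 37), (q, y, 6)}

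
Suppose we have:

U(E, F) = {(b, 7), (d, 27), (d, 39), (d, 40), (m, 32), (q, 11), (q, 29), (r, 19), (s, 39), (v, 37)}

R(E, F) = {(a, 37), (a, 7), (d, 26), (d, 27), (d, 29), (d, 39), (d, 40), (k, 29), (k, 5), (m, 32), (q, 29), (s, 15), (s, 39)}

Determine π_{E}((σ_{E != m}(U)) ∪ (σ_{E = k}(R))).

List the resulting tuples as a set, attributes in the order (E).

{b, d, k, q, r, s, v}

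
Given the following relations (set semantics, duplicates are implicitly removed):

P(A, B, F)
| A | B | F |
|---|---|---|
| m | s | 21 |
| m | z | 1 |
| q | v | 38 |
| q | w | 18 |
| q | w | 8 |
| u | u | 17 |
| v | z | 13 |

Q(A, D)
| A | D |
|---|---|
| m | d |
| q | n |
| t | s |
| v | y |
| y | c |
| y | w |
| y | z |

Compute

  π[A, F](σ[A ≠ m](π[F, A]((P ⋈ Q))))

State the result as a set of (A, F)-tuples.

Natural join on A: {(m, s, 21, d), (m, z, 1, d), (q, v, 38, n), (q, w, 18, n), (q, w, 8, n), (v, z, 13, y)}
π_{F, A} gives {(1, m), (13, v), (18, q), (21, m), (38, q), (8, q)}.
Filtering on A ≠ m leaves {(13, v), (18, q), (38, q), (8, q)}.
π_{A, F} gives {(q, 18), (q, 38), (q, 8), (v, 13)}.

{(q, 18), (q, 38), (q, 8), (v, 13)}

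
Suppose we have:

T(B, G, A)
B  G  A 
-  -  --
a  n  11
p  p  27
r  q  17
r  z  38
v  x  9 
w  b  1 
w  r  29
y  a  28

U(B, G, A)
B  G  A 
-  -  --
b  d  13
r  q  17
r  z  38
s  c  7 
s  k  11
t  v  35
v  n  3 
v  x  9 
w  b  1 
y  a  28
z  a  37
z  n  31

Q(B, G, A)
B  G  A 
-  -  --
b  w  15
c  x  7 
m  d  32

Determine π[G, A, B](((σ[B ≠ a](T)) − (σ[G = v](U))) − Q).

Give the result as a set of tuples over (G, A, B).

{(a, 28, y), (b, 1, w), (p, 27, p), (q, 17, r), (r, 29, w), (x, 9, v), (z, 38, r)}

Selection B ≠ a: {(p, p, 27), (r, q, 17), (r, z, 38), (v, x, 9), (w, b, 1), (w, r, 29), (y, a, 28)}
Selection G = v: {(t, v, 35)}
Taking the difference: {(p, p, 27), (r, q, 17), (r, z, 38), (v, x, 9), (w, b, 1), (w, r, 29), (y, a, 28)}
Taking the difference: {(p, p, 27), (r, q, 17), (r, z, 38), (v, x, 9), (w, b, 1), (w, r, 29), (y, a, 28)}
π[G, A, B]: project onto (G, A, B) → {(a, 28, y), (b, 1, w), (p, 27, p), (q, 17, r), (r, 29, w), (x, 9, v), (z, 38, r)}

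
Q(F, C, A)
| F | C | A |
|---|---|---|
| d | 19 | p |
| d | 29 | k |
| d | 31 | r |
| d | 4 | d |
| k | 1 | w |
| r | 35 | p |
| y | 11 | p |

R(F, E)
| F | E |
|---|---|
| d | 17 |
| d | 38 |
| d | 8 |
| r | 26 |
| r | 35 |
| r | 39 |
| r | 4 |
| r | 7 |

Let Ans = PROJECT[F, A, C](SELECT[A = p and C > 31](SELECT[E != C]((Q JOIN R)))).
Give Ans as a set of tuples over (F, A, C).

{(r, p, 35)}

Natural join on F: {(d, 19, p, 17), (d, 19, p, 38), (d, 19, p, 8), (d, 29, k, 17), (d, 29, k, 38), (d, 29, k, 8), (d, 31, r, 17), (d, 31, r, 38), (d, 31, r, 8), (d, 4, d, 17), (d, 4, d, 38), (d, 4, d, 8), (r, 35, p, 26), (r, 35, p, 35), (r, 35, p, 39), (r, 35, p, 4), (r, 35, p, 7)}
Apply σ_{E != C}; surviving tuples: {(d, 19, p, 17), (d, 19, p, 38), (d, 19, p, 8), (d, 29, k, 17), (d, 29, k, 38), (d, 29, k, 8), (d, 31, r, 17), (d, 31, r, 38), (d, 31, r, 8), (d, 4, d, 17), (d, 4, d, 38), (d, 4, d, 8), (r, 35, p, 26), (r, 35, p, 39), (r, 35, p, 4), (r, 35, p, 7)}
Apply σ_{A = p and C > 31}; surviving tuples: {(r, 35, p, 26), (r, 35, p, 39), (r, 35, p, 4), (r, 35, p, 7)}
π_{F, A, C} gives {(r, p, 35)} (3 duplicate(s) eliminated).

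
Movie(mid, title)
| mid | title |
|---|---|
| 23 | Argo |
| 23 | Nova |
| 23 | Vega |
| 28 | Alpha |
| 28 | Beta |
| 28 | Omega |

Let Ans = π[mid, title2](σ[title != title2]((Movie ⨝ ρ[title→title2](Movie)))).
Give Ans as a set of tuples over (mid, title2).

ρ[title→title2]: schema becomes (mid, title2); tuples unchanged.
Natural join on mid: {(23, Argo, Argo), (23, Argo, Nova), (23, Argo, Vega), (23, Nova, Argo), (23, Nova, Nova), (23, Nova, Vega), (23, Vega, Argo), (23, Vega, Nova), (23, Vega, Vega), (28, Alpha, Alpha), (28, Alpha, Beta), (28, Alpha, Omega), (28, Beta, Alpha), (28, Beta, Beta), (28, Beta, Omega), (28, Omega, Alpha), (28, Omega, Beta), (28, Omega, Omega)}
Apply σ_{title != title2}; surviving tuples: {(23, Argo, Nova), (23, Argo, Vega), (23, Nova, Argo), (23, Nova, Vega), (23, Vega, Argo), (23, Vega, Nova), (28, Alpha, Beta), (28, Alpha, Omega), (28, Beta, Alpha), (28, Beta, Omega), (28, Omega, Alpha), (28, Omega, Beta)}
Keep only column(s) mid, title2 (6 duplicate(s) eliminated): {(23, Argo), (23, Nova), (23, Vega), (28, Alpha), (28, Beta), (28, Omega)}

{(23, Argo), (23, Nova), (23, Vega), (28, Alpha), (28, Beta), (28, Omega)}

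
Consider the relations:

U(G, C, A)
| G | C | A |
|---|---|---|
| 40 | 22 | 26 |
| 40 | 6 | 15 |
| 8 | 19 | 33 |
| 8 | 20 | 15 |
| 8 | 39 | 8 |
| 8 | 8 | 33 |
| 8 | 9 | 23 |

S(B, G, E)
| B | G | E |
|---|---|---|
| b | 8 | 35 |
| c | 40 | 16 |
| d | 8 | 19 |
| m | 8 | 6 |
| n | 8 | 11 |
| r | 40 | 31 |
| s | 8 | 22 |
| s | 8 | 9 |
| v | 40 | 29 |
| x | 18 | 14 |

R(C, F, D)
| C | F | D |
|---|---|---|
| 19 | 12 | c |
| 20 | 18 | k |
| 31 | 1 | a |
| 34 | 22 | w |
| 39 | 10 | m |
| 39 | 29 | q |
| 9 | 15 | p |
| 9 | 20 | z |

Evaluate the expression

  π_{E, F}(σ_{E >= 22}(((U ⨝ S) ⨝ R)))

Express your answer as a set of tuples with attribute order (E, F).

U ⋈ S (natural join on G): {(40, 22, 26, c, 16), (40, 22, 26, r, 31), (40, 22, 26, v, 29), (40, 6, 15, c, 16), (40, 6, 15, r, 31), (40, 6, 15, v, 29), (8, 19, 33, b, 35), (8, 19, 33, d, 19), (8, 19, 33, m, 6), (8, 19, 33, n, 11), (8, 19, 33, s, 22), (8, 19, 33, s, 9), (8, 20, 15, b, 35), (8, 20, 15, d, 19), (8, 20, 15, m, 6), (8, 20, 15, n, 11), (8, 20, 15, s, 22), (8, 20, 15, s, 9), (8, 39, 8, b, 35), (8, 39, 8, d, 19), (8, 39, 8, m, 6), (8, 39, 8, n, 11), (8, 39, 8, s, 22), (8, 39, 8, s, 9), (8, 8, 33, b, 35), (8, 8, 33, d, 19), (8, 8, 33, m, 6), (8, 8, 33, n, 11), (8, 8, 33, s, 22), (8, 8, 33, s, 9), (8, 9, 23, b, 35), (8, 9, 23, d, 19), (8, 9, 23, m, 6), (8, 9, 23, n, 11), (8, 9, 23, s, 22), (8, 9, 23, s, 9)}
(U ⨝ S) ⋈ R (natural join on C): {(8, 19, 33, b, 35, 12, c), (8, 19, 33, d, 19, 12, c), (8, 19, 33, m, 6, 12, c), (8, 19, 33, n, 11, 12, c), (8, 19, 33, s, 22, 12, c), (8, 19, 33, s, 9, 12, c), (8, 20, 15, b, 35, 18, k), (8, 20, 15, d, 19, 18, k), (8, 20, 15, m, 6, 18, k), (8, 20, 15, n, 11, 18, k), (8, 20, 15, s, 22, 18, k), (8, 20, 15, s, 9, 18, k), (8, 39, 8, b, 35, 10, m), (8, 39, 8, b, 35, 29, q), (8, 39, 8, d, 19, 10, m), (8, 39, 8, d, 19, 29, q), (8, 39, 8, m, 6, 10, m), (8, 39, 8, m, 6, 29, q), (8, 39, 8, n, 11, 10, m), (8, 39, 8, n, 11, 29, q), (8, 39, 8, s, 22, 10, m), (8, 39, 8, s, 22, 29, q), (8, 39, 8, s, 9, 10, m), (8, 39, 8, s, 9, 29, q), (8, 9, 23, b, 35, 15, p), (8, 9, 23, b, 35, 20, z), (8, 9, 23, d, 19, 15, p), (8, 9, 23, d, 19, 20, z), (8, 9, 23, m, 6, 15, p), (8, 9, 23, m, 6, 20, z), (8, 9, 23, n, 11, 15, p), (8, 9, 23, n, 11, 20, z), (8, 9, 23, s, 22, 15, p), (8, 9, 23, s, 22, 20, z), (8, 9, 23, s, 9, 15, p), (8, 9, 23, s, 9, 20, z)}
Apply σ_{E >= 22}; surviving tuples: {(8, 19, 33, b, 35, 12, c), (8, 19, 33, s, 22, 12, c), (8, 20, 15, b, 35, 18, k), (8, 20, 15, s, 22, 18, k), (8, 39, 8, b, 35, 10, m), (8, 39, 8, b, 35, 29, q), (8, 39, 8, s, 22, 10, m), (8, 39, 8, s, 22, 29, q), (8, 9, 23, b, 35, 15, p), (8, 9, 23, b, 35, 20, z), (8, 9, 23, s, 22, 15, p), (8, 9, 23, s, 22, 20, z)}
π[E, F]: project onto (E, F) → {(22, 10), (22, 12), (22, 15), (22, 18), (22, 20), (22, 29), (35, 10), (35, 12), (35, 15), (35, 18), (35, 20), (35, 29)}

{(22, 10), (22, 12), (22, 15), (22, 18), (22, 20), (22, 29), (35, 10), (35, 12), (35, 15), (35, 18), (35, 20), (35, 29)}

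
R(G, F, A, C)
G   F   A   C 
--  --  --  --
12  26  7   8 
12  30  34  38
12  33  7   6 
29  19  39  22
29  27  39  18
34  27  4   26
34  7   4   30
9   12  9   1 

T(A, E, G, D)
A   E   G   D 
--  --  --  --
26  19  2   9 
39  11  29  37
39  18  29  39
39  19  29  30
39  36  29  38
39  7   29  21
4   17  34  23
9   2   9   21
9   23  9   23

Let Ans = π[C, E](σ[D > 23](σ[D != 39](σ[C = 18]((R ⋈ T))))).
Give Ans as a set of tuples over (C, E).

Natural join on G, A: {(29, 19, 39, 22, 11, 37), (29, 19, 39, 22, 18, 39), (29, 19, 39, 22, 19, 30), (29, 19, 39, 22, 36, 38), (29, 19, 39, 22, 7, 21), (29, 27, 39, 18, 11, 37), (29, 27, 39, 18, 18, 39), (29, 27, 39, 18, 19, 30), (29, 27, 39, 18, 36, 38), (29, 27, 39, 18, 7, 21), (34, 27, 4, 26, 17, 23), (34, 7, 4, 30, 17, 23), (9, 12, 9, 1, 2, 21), (9, 12, 9, 1, 23, 23)}
Apply σ_{C = 18}; surviving tuples: {(29, 27, 39, 18, 11, 37), (29, 27, 39, 18, 18, 39), (29, 27, 39, 18, 19, 30), (29, 27, 39, 18, 36, 38), (29, 27, 39, 18, 7, 21)}
Apply σ_{D != 39}; surviving tuples: {(29, 27, 39, 18, 11, 37), (29, 27, 39, 18, 19, 30), (29, 27, 39, 18, 36, 38), (29, 27, 39, 18, 7, 21)}
Apply σ_{D > 23}; surviving tuples: {(29, 27, 39, 18, 11, 37), (29, 27, 39, 18, 19, 30), (29, 27, 39, 18, 36, 38)}
π[C, E]: project onto (C, E) → {(18, 11), (18, 19), (18, 36)}

{(18, 11), (18, 19), (18, 36)}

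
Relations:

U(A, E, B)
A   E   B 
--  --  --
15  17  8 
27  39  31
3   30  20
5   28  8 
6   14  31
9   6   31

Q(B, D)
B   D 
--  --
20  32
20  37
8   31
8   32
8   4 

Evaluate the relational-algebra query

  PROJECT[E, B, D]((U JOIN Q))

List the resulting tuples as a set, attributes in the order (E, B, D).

Joining U and Q on B yields {(15, 17, 8, 31), (15, 17, 8, 32), (15, 17, 8, 4), (3, 30, 20, 32), (3, 30, 20, 37), (5, 28, 8, 31), (5, 28, 8, 32), (5, 28, 8, 4)}.
Keep only column(s) E, B, D: {(17, 8, 31), (17, 8, 32), (17, 8, 4), (28, 8, 31), (28, 8, 32), (28, 8, 4), (30, 20, 32), (30, 20, 37)}

{(17, 8, 31), (17, 8, 32), (17, 8, 4), (28, 8, 31), (28, 8, 32), (28, 8, 4), (30, 20, 32), (30, 20, 37)}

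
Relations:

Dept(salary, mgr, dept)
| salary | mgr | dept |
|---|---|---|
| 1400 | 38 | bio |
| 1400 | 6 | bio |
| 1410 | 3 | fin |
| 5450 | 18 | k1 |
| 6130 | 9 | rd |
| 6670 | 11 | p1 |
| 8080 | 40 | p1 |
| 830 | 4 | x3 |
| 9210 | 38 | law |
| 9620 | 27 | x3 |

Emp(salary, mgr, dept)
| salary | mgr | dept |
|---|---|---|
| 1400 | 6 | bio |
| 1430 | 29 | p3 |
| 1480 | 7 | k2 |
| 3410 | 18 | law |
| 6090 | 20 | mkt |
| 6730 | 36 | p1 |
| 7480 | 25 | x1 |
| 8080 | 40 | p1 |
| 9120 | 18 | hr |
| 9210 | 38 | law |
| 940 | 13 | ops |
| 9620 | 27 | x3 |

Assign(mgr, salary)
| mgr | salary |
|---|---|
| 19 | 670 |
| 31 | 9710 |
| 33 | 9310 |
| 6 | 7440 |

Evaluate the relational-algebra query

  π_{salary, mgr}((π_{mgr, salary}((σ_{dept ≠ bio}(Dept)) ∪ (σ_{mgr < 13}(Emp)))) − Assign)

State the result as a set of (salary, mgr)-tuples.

Selection dept ≠ bio: {(1410, 3, fin), (5450, 18, k1), (6130, 9, rd), (6670, 11, p1), (8080, 40, p1), (830, 4, x3), (9210, 38, law), (9620, 27, x3)}
Selection mgr < 13: {(1400, 6, bio), (1480, 7, k2)}
Union: {(1410, 3, fin), (5450, 18, k1), (6130, 9, rd), (6670, 11, p1), (8080, 40, p1), (830, 4, x3), (9210, 38, law), (9620, 27, x3)} with {(1400, 6, bio), (1480, 7, k2)} → {(1400, 6, bio), (1410, 3, fin), (1480, 7, k2), (5450, 18, k1), (6130, 9, rd), (6670, 11, p1), (8080, 40, p1), (830, 4, x3), (9210, 38, law), (9620, 27, x3)}
π[mgr, salary]: project onto (mgr, salary) → {(11, 6670), (18, 5450), (27, 9620), (3, 1410), (38, 9210), (4, 830), (40, 8080), (6, 1400), (7, 1480), (9, 6130)}
Difference: {(11, 6670), (18, 5450), (27, 9620), (3, 1410), (38, 9210), (4, 830), (40, 8080), (6, 1400), (7, 1480), (9, 6130)} with {(19, 670), (31, 9710), (33, 9310), (6, 7440)} → {(11, 6670), (18, 5450), (27, 9620), (3, 1410), (38, 9210), (4, 830), (40, 8080), (6, 1400), (7, 1480), (9, 6130)}
π[salary, mgr]: project onto (salary, mgr) → {(1400, 6), (1410, 3), (1480, 7), (5450, 18), (6130, 9), (6670, 11), (8080, 40), (830, 4), (9210, 38), (9620, 27)}

{(1400, 6), (1410, 3), (1480, 7), (5450, 18), (6130, 9), (6670, 11), (8080, 40), (830, 4), (9210, 38), (9620, 27)}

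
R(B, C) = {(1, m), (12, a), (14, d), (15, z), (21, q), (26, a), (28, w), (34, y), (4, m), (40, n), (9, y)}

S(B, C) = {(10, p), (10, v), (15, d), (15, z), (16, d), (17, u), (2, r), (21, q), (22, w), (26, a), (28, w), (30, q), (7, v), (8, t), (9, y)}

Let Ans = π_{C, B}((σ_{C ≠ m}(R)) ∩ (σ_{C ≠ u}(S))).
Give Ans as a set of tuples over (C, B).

σ[C ≠ m]: keep tuples satisfying C ≠ m → {(12, a), (14, d), (15, z), (21, q), (26, a), (28, w), (34, y), (40, n), (9, y)}
σ[C ≠ u]: keep tuples satisfying C ≠ u → {(10, p), (10, v), (15, d), (15, z), (16, d), (2, r), (21, q), (22, w), (26, a), (28, w), (30, q), (7, v), (8, t), (9, y)}
Intersection: {(12, a), (14, d), (15, z), (21, q), (26, a), (28, w), (34, y), (40, n), (9, y)} with {(10, p), (10, v), (15, d), (15, z), (16, d), (2, r), (21, q), (22, w), (26, a), (28, w), (30, q), (7, v), (8, t), (9, y)} → {(15, z), (21, q), (26, a), (28, w), (9, y)}
π_{C, B} gives {(a, 26), (q, 21), (w, 28), (y, 9), (z, 15)}.

{(a, 26), (q, 21), (w, 28), (y, 9), (z, 15)}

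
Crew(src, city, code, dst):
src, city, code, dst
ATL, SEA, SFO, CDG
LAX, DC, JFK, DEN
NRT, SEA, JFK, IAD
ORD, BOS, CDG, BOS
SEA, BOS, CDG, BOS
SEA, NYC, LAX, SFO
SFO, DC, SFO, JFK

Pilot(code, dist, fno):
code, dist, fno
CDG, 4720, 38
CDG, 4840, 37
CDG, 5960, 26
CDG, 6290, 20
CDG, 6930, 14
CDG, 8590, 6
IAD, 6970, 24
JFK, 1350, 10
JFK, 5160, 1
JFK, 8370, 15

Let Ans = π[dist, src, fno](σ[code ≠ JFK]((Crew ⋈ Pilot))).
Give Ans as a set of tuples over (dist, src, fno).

{(4720, ORD, 38), (4720, SEA, 38), (4840, ORD, 37), (4840, SEA, 37), (5960, ORD, 26), (5960, SEA, 26), (6290, ORD, 20), (6290, SEA, 20), (6930, ORD, 14), (6930, SEA, 14), (8590, ORD, 6), (8590, SEA, 6)}

Natural join on code: {(LAX, DC, JFK, DEN, 1350, 10), (LAX, DC, JFK, DEN, 5160, 1), (LAX, DC, JFK, DEN, 8370, 15), (NRT, SEA, JFK, IAD, 1350, 10), (NRT, SEA, JFK, IAD, 5160, 1), (NRT, SEA, JFK, IAD, 8370, 15), (ORD, BOS, CDG, BOS, 4720, 38), (ORD, BOS, CDG, BOS, 4840, 37), (ORD, BOS, CDG, BOS, 5960, 26), (ORD, BOS, CDG, BOS, 6290, 20), (ORD, BOS, CDG, BOS, 6930, 14), (ORD, BOS, CDG, BOS, 8590, 6), (SEA, BOS, CDG, BOS, 4720, 38), (SEA, BOS, CDG, BOS, 4840, 37), (SEA, BOS, CDG, BOS, 5960, 26), (SEA, BOS, CDG, BOS, 6290, 20), (SEA, BOS, CDG, BOS, 6930, 14), (SEA, BOS, CDG, BOS, 8590, 6)}
σ[code ≠ JFK]: keep tuples satisfying code ≠ JFK → {(ORD, BOS, CDG, BOS, 4720, 38), (ORD, BOS, CDG, BOS, 4840, 37), (ORD, BOS, CDG, BOS, 5960, 26), (ORD, BOS, CDG, BOS, 6290, 20), (ORD, BOS, CDG, BOS, 6930, 14), (ORD, BOS, CDG, BOS, 8590, 6), (SEA, BOS, CDG, BOS, 4720, 38), (SEA, BOS, CDG, BOS, 4840, 37), (SEA, BOS, CDG, BOS, 5960, 26), (SEA, BOS, CDG, BOS, 6290, 20), (SEA, BOS, CDG, BOS, 6930, 14), (SEA, BOS, CDG, BOS, 8590, 6)}
Projecting to dist, src, fno: {(4720, ORD, 38), (4720, SEA, 38), (4840, ORD, 37), (4840, SEA, 37), (5960, ORD, 26), (5960, SEA, 26), (6290, ORD, 20), (6290, SEA, 20), (6930, ORD, 14), (6930, SEA, 14), (8590, ORD, 6), (8590, SEA, 6)}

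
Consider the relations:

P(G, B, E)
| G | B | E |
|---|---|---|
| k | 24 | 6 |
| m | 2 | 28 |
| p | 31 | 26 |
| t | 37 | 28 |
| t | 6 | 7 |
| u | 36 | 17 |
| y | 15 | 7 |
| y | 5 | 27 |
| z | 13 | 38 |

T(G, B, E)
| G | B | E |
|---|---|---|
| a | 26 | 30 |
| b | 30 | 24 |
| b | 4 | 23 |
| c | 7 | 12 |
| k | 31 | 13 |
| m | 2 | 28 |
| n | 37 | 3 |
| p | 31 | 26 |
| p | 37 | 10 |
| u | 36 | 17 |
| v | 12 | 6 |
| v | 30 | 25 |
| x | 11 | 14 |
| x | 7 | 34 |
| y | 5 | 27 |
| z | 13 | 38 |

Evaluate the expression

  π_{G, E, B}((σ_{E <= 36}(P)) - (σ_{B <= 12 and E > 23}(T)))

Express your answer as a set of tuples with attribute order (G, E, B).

{(k, 6, 24), (p, 26, 31), (t, 28, 37), (t, 7, 6), (u, 17, 36), (y, 7, 15)}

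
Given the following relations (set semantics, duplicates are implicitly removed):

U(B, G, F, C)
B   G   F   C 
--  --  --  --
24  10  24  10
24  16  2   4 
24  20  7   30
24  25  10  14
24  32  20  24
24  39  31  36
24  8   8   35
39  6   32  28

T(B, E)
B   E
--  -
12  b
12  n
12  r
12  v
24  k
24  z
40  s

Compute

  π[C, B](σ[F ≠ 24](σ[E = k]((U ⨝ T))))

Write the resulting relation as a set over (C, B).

Natural join on B: {(24, 10, 24, 10, k), (24, 10, 24, 10, z), (24, 16, 2, 4, k), (24, 16, 2, 4, z), (24, 20, 7, 30, k), (24, 20, 7, 30, z), (24, 25, 10, 14, k), (24, 25, 10, 14, z), (24, 32, 20, 24, k), (24, 32, 20, 24, z), (24, 39, 31, 36, k), (24, 39, 31, 36, z), (24, 8, 8, 35, k), (24, 8, 8, 35, z)}
Selection E = k: {(24, 10, 24, 10, k), (24, 16, 2, 4, k), (24, 20, 7, 30, k), (24, 25, 10, 14, k), (24, 32, 20, 24, k), (24, 39, 31, 36, k), (24, 8, 8, 35, k)}
Selection F ≠ 24: {(24, 16, 2, 4, k), (24, 20, 7, 30, k), (24, 25, 10, 14, k), (24, 32, 20, 24, k), (24, 39, 31, 36, k), (24, 8, 8, 35, k)}
Keep only column(s) C, B: {(14, 24), (24, 24), (30, 24), (35, 24), (36, 24), (4, 24)}

{(14, 24), (24, 24), (30, 24), (35, 24), (36, 24), (4, 24)}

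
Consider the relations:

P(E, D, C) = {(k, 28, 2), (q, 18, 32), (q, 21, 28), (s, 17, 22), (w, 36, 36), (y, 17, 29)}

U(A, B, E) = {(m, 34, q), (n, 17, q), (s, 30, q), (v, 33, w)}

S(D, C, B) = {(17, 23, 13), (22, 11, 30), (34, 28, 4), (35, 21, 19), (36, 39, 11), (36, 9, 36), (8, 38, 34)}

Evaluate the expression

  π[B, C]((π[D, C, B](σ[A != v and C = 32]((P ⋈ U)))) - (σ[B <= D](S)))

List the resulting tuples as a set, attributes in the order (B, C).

Joining P and U on E yields {(q, 18, 32, m, 34), (q, 18, 32, n, 17), (q, 18, 32, s, 30), (q, 21, 28, m, 34), (q, 21, 28, n, 17), (q, 21, 28, s, 30), (w, 36, 36, v, 33)}.
Apply σ_{A != v and C = 32}; surviving tuples: {(q, 18, 32, m, 34), (q, 18, 32, n, 17), (q, 18, 32, s, 30)}
Projecting to D, C, B: {(18, 32, 17), (18, 32, 30), (18, 32, 34)}
Apply σ_{B <= D}; surviving tuples: {(17, 23, 13), (34, 28, 4), (35, 21, 19), (36, 39, 11), (36, 9, 36)}
Set difference of the two operands is {(18, 32, 17), (18, 32, 30), (18, 32, 34)}.
Projecting to B, C: {(17, 32), (30, 32), (34, 32)}

{(17, 32), (30, 32), (34, 32)}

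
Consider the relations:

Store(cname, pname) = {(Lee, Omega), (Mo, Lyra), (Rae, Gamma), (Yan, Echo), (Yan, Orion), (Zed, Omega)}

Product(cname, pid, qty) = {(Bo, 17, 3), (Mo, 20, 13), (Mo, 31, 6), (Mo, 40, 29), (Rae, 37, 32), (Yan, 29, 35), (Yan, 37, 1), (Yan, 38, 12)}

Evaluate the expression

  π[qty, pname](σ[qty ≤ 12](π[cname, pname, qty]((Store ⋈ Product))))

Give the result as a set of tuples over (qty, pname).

{(1, Echo), (1, Orion), (12, Echo), (12, Orion), (6, Lyra)}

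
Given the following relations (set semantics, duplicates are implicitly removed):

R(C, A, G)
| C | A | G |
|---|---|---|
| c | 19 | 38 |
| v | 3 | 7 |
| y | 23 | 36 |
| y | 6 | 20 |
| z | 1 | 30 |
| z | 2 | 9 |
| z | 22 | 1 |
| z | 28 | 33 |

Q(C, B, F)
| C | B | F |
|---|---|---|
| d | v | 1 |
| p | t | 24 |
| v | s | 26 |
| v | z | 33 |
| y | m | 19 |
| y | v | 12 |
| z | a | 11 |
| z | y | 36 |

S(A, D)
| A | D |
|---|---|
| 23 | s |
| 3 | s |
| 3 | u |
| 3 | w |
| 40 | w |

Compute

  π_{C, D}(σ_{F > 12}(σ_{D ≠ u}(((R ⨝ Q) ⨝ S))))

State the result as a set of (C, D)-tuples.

R ⋈ Q (natural join on C): {(v, 3, 7, s, 26), (v, 3, 7, z, 33), (y, 23, 36, m, 19), (y, 23, 36, v, 12), (y, 6, 20, m, 19), (y, 6, 20, v, 12), (z, 1, 30, a, 11), (z, 1, 30, y, 36), (z, 2, 9, a, 11), (z, 2, 9, y, 36), (z, 22, 1, a, 11), (z, 22, 1, y, 36), (z, 28, 33, a, 11), (z, 28, 33, y, 36)}
(R ⨝ Q) ⋈ S (natural join on A): {(v, 3, 7, s, 26, s), (v, 3, 7, s, 26, u), (v, 3, 7, s, 26, w), (v, 3, 7, z, 33, s), (v, 3, 7, z, 33, u), (v, 3, 7, z, 33, w), (y, 23, 36, m, 19, s), (y, 23, 36, v, 12, s)}
Selection D ≠ u: {(v, 3, 7, s, 26, s), (v, 3, 7, s, 26, w), (v, 3, 7, z, 33, s), (v, 3, 7, z, 33, w), (y, 23, 36, m, 19, s), (y, 23, 36, v, 12, s)}
Selection F > 12: {(v, 3, 7, s, 26, s), (v, 3, 7, s, 26, w), (v, 3, 7, z, 33, s), (v, 3, 7, z, 33, w), (y, 23, 36, m, 19, s)}
Projecting to C, D (2 duplicate(s) eliminated): {(v, s), (v, w), (y, s)}

{(v, s), (v, w), (y, s)}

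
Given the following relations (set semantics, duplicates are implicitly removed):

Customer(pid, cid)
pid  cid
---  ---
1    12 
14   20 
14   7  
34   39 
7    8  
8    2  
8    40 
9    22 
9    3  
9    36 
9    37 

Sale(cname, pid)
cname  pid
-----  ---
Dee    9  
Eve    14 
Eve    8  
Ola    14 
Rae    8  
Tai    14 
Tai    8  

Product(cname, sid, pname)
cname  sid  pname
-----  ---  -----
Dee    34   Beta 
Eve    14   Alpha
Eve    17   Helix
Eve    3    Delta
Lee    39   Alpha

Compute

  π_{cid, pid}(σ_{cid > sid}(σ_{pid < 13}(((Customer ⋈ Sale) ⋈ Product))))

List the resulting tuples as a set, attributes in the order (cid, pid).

Natural join on pid: {(14, 20, Eve), (14, 20, Ola), (14, 20, Tai), (14, 7, Eve), (14, 7, Ola), (14, 7, Tai), (8, 2, Eve), (8, 2, Rae), (8, 2, Tai), (8, 40, Eve), (8, 40, Rae), (8, 40, Tai), (9, 22, Dee), (9, 3, Dee), (9, 36, Dee), (9, 37, Dee)}
Natural join on cname: {(14, 20, Eve, 14, Alpha), (14, 20, Eve, 17, Helix), (14, 20, Eve, 3, Delta), (14, 7, Eve, 14, Alpha), (14, 7, Eve, 17, Helix), (14, 7, Eve, 3, Delta), (8, 2, Eve, 14, Alpha), (8, 2, Eve, 17, Helix), (8, 2, Eve, 3, Delta), (8, 40, Eve, 14, Alpha), (8, 40, Eve, 17, Helix), (8, 40, Eve, 3, Delta), (9, 22, Dee, 34, Beta), (9, 3, Dee, 34, Beta), (9, 36, Dee, 34, Beta), (9, 37, Dee, 34, Beta)}
Filtering on pid < 13 leaves {(8, 2, Eve, 14, Alpha), (8, 2, Eve, 17, Helix), (8, 2, Eve, 3, Delta), (8, 40, Eve, 14, Alpha), (8, 40, Eve, 17, Helix), (8, 40, Eve, 3, Delta), (9, 22, Dee, 34, Beta), (9, 3, Dee, 34, Beta), (9, 36, Dee, 34, Beta), (9, 37, Dee, 34, Beta)}.
Filtering on cid > sid leaves {(8, 40, Eve, 14, Alpha), (8, 40, Eve, 17, Helix), (8, 40, Eve, 3, Delta), (9, 36, Dee, 34, Beta), (9, 37, Dee, 34, Beta)}.
π[cid, pid]: project onto (cid, pid) (2 duplicate(s) eliminated) → {(36, 9), (37, 9), (40, 8)}

{(36, 9), (37, 9), (40, 8)}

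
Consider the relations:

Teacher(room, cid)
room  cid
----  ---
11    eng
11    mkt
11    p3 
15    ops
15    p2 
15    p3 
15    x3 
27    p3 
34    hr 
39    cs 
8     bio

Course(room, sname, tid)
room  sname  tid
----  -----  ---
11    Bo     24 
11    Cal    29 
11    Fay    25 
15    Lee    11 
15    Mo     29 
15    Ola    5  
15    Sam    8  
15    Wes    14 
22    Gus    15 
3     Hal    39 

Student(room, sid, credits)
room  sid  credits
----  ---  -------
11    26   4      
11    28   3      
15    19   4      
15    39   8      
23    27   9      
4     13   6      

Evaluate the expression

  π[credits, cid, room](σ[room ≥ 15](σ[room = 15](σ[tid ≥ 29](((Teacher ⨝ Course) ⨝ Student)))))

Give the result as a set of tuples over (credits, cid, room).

{(4, ops, 15), (4, p2, 15), (4, p3, 15), (4, x3, 15), (8, ops, 15), (8, p2, 15), (8, p3, 15), (8, x3, 15)}

Joining Teacher and Course on room yields {(11, eng, Bo, 24), (11, eng, Cal, 29), (11, eng, Fay, 25), (11, mkt, Bo, 24), (11, mkt, Cal, 29), (11, mkt, Fay, 25), (11, p3, Bo, 24), (11, p3, Cal, 29), (11, p3, Fay, 25), (15, ops, Lee, 11), (15, ops, Mo, 29), (15, ops, Ola, 5), (15, ops, Sam, 8), (15, ops, Wes, 14), (15, p2, Lee, 11), (15, p2, Mo, 29), (15, p2, Ola, 5), (15, p2, Sam, 8), (15, p2, Wes, 14), (15, p3, Lee, 11), (15, p3, Mo, 29), (15, p3, Ola, 5), (15, p3, Sam, 8), (15, p3, Wes, 14), (15, x3, Lee, 11), (15, x3, Mo, 29), (15, x3, Ola, 5), (15, x3, Sam, 8), (15, x3, Wes, 14)}.
Joining (Teacher ⨝ Course) and Student on room yields {(11, eng, Bo, 24, 26, 4), (11, eng, Bo, 24, 28, 3), (11, eng, Cal, 29, 26, 4), (11, eng, Cal, 29, 28, 3), (11, eng, Fay, 25, 26, 4), (11, eng, Fay, 25, 28, 3), (11, mkt, Bo, 24, 26, 4), (11, mkt, Bo, 24, 28, 3), (11, mkt, Cal, 29, 26, 4), (11, mkt, Cal, 29, 28, 3), (11, mkt, Fay, 25, 26, 4), (11, mkt, Fay, 25, 28, 3), (11, p3, Bo, 24, 26, 4), (11, p3, Bo, 24, 28, 3), (11, p3, Cal, 29, 26, 4), (11, p3, Cal, 29, 28, 3), (11, p3, Fay, 25, 26, 4), (11, p3, Fay, 25, 28, 3), (15, ops, Lee, 11, 19, 4), (15, ops, Lee, 11, 39, 8), (15, ops, Mo, 29, 19, 4), (15, ops, Mo, 29, 39, 8), (15, ops, Ola, 5, 19, 4), (15, ops, Ola, 5, 39, 8), (15, ops, Sam, 8, 19, 4), (15, ops, Sam, 8, 39, 8), (15, ops, Wes, 14, 19, 4), (15, ops, Wes, 14, 39, 8), (15, p2, Lee, 11, 19, 4), (15, p2, Lee, 11, 39, 8), (15, p2, Mo, 29, 19, 4), (15, p2, Mo, 29, 39, 8), (15, p2, Ola, 5, 19, 4), (15, p2, Ola, 5, 39, 8), (15, p2, Sam, 8, 19, 4), (15, p2, Sam, 8, 39, 8), (15, p2, Wes, 14, 19, 4), (15, p2, Wes, 14, 39, 8), (15, p3, Lee, 11, 19, 4), (15, p3, Lee, 11, 39, 8), (15, p3, Mo, 29, 19, 4), (15, p3, Mo, 29, 39, 8), (15, p3, Ola, 5, 19, 4), (15, p3, Ola, 5, 39, 8), (15, p3, Sam, 8, 19, 4), (15, p3, Sam, 8, 39, 8), (15, p3, Wes, 14, 19, 4), (15, p3, Wes, 14, 39, 8), (15, x3, Lee, 11, 19, 4), (15, x3, Lee, 11, 39, 8), (15, x3, Mo, 29, 19, 4), (15, x3, Mo, 29, 39, 8), (15, x3, Ola, 5, 19, 4), (15, x3, Ola, 5, 39, 8), (15, x3, Sam, 8, 19, 4), (15, x3, Sam, 8, 39, 8), (15, x3, Wes, 14, 19, 4), (15, x3, Wes, 14, 39, 8)}.
Apply σ_{tid ≥ 29}; surviving tuples: {(11, eng, Cal, 29, 26, 4), (11, eng, Cal, 29, 28, 3), (11, mkt, Cal, 29, 26, 4), (11, mkt, Cal, 29, 28, 3), (11, p3, Cal, 29, 26, 4), (11, p3, Cal, 29, 28, 3), (15, ops, Mo, 29, 19, 4), (15, ops, Mo, 29, 39, 8), (15, p2, Mo, 29, 19, 4), (15, p2, Mo, 29, 39, 8), (15, p3, Mo, 29, 19, 4), (15, p3, Mo, 29, 39, 8), (15, x3, Mo, 29, 19, 4), (15, x3, Mo, 29, 39, 8)}
Apply σ_{room = 15}; surviving tuples: {(15, ops, Mo, 29, 19, 4), (15, ops, Mo, 29, 39, 8), (15, p2, Mo, 29, 19, 4), (15, p2, Mo, 29, 39, 8), (15, p3, Mo, 29, 19, 4), (15, p3, Mo, 29, 39, 8), (15, x3, Mo, 29, 19, 4), (15, x3, Mo, 29, 39, 8)}
Apply σ_{room ≥ 15}; surviving tuples: {(15, ops, Mo, 29, 19, 4), (15, ops, Mo, 29, 39, 8), (15, p2, Mo, 29, 19, 4), (15, p2, Mo, 29, 39, 8), (15, p3, Mo, 29, 19, 4), (15, p3, Mo, 29, 39, 8), (15, x3, Mo, 29, 19, 4), (15, x3, Mo, 29, 39, 8)}
π_{credits, cid, room} gives {(4, ops, 15), (4, p2, 15), (4, p3, 15), (4, x3, 15), (8, ops, 15), (8, p2, 15), (8, p3, 15), (8, x3, 15)}.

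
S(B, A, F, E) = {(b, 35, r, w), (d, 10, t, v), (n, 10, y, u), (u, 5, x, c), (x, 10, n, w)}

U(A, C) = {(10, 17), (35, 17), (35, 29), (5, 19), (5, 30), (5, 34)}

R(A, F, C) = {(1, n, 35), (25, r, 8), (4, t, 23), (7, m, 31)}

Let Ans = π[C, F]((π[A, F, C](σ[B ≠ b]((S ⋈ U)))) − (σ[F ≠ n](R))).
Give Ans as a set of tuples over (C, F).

{(17, n), (17, t), (17, y), (19, x), (30, x), (34, x)}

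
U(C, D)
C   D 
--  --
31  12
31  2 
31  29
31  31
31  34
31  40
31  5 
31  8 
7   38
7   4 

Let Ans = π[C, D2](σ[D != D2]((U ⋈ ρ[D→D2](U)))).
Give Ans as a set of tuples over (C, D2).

ρ[D→D2]: schema becomes (C, D2); tuples unchanged.
U ⋈ ρ[D→D2](U) (natural join on C): {(31, 12, 12), (31, 12, 2), (31, 12, 29), (31, 12, 31), (31, 12, 34), (31, 12, 40), (31, 12, 5), (31, 12, 8), (31, 2, 12), (31, 2, 2), (31, 2, 29), (31, 2, 31), (31, 2, 34), (31, 2, 40), (31, 2, 5), (31, 2, 8), (31, 29, 12), (31, 29, 2), (31, 29, 29), (31, 29, 31), (31, 29, 34), (31, 29, 40), (31, 29, 5), (31, 29, 8), (31, 31, 12), (31, 31, 2), (31, 31, 29), (31, 31, 31), (31, 31, 34), (31, 31, 40), (31, 31, 5), (31, 31, 8), (31, 34, 12), (31, 34, 2), (31, 34, 29), (31, 34, 31), (31, 34, 34), (31, 34, 40), (31, 34, 5), (31, 34, 8), (31, 40, 12), (31, 40, 2), (31, 40, 29), (31, 40, 31), (31, 40, 34), (31, 40, 40), (31, 40, 5), (31, 40, 8), (31, 5, 12), (31, 5, 2), (31, 5, 29), (31, 5, 31), (31, 5, 34), (31, 5, 40), (31, 5, 5), (31, 5, 8), (31, 8, 12), (31, 8, 2), (31, 8, 29), (31, 8, 31), (31, 8, 34), (31, 8, 40), (31, 8, 5), (31, 8, 8), (7, 38, 38), (7, 38, 4), (7, 4, 38), (7, 4, 4)}
Filtering on D != D2 leaves {(31, 12, 2), (31, 12, 29), (31, 12, 31), (31, 12, 34), (31, 12, 40), (31, 12, 5), (31, 12, 8), (31, 2, 12), (31, 2, 29), (31, 2, 31), (31, 2, 34), (31, 2, 40), (31, 2, 5), (31, 2, 8), (31, 29, 12), (31, 29, 2), (31, 29, 31), (31, 29, 34), (31, 29, 40), (31, 29, 5), (31, 29, 8), (31, 31, 12), (31, 31, 2), (31, 31, 29), (31, 31, 34), (31, 31, 40), (31, 31, 5), (31, 31, 8), (31, 34, 12), (31, 34, 2), (31, 34, 29), (31, 34, 31), (31, 34, 40), (31, 34, 5), (31, 34, 8), (31, 40, 12), (31, 40, 2), (31, 40, 29), (31, 40, 31), (31, 40, 34), (31, 40, 5), (31, 40, 8), (31, 5, 12), (31, 5, 2), (31, 5, 29), (31, 5, 31), (31, 5, 34), (31, 5, 40), (31, 5, 8), (31, 8, 12), (31, 8, 2), (31, 8, 29), (31, 8, 31), (31, 8, 34), (31, 8, 40), (31, 8, 5), (7, 38, 4), (7, 4, 38)}.
π_{C, D2} gives {(31, 12), (31, 2), (31, 29), (31, 31), (31, 34), (31, 40), (31, 5), (31, 8), (7, 38), (7, 4)} (48 duplicate(s) eliminated).

{(31, 12), (31, 2), (31, 29), (31, 31), (31, 34), (31, 40), (31, 5), (31, 8), (7, 38), (7, 4)}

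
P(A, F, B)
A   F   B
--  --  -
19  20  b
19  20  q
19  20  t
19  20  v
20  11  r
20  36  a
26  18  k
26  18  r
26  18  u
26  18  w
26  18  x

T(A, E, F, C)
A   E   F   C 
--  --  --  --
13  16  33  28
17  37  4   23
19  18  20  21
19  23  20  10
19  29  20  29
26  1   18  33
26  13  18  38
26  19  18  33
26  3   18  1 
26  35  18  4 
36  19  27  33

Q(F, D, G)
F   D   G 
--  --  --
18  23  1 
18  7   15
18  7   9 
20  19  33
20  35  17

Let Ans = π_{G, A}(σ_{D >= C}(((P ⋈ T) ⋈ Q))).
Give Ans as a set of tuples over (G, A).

{(1, 26), (15, 26), (17, 19), (33, 19), (9, 26)}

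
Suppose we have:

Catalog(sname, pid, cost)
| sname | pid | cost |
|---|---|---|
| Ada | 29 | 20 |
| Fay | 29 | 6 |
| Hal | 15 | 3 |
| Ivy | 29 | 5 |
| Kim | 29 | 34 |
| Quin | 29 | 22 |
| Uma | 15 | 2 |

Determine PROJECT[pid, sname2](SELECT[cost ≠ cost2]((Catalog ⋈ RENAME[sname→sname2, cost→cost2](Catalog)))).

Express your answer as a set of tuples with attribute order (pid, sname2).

{(15, Hal), (15, Uma), (29, Ada), (29, Fay), (29, Ivy), (29, Kim), (29, Quin)}

ρ[sname→sname2, cost→cost2]: schema becomes (sname2, pid, cost2); tuples unchanged.
Catalog ⋈ RENAME[sname→sname2, cost→cost2](Catalog) (natural join on pid): {(Ada, 29, 20, Ada, 20), (Ada, 29, 20, Fay, 6), (Ada, 29, 20, Ivy, 5), (Ada, 29, 20, Kim, 34), (Ada, 29, 20, Quin, 22), (Fay, 29, 6, Ada, 20), (Fay, 29, 6, Fay, 6), (Fay, 29, 6, Ivy, 5), (Fay, 29, 6, Kim, 34), (Fay, 29, 6, Quin, 22), (Hal, 15, 3, Hal, 3), (Hal, 15, 3, Uma, 2), (Ivy, 29, 5, Ada, 20), (Ivy, 29, 5, Fay, 6), (Ivy, 29, 5, Ivy, 5), (Ivy, 29, 5, Kim, 34), (Ivy, 29, 5, Quin, 22), (Kim, 29, 34, Ada, 20), (Kim, 29, 34, Fay, 6), (Kim, 29, 34, Ivy, 5), (Kim, 29, 34, Kim, 34), (Kim, 29, 34, Quin, 22), (Quin, 29, 22, Ada, 20), (Quin, 29, 22, Fay, 6), (Quin, 29, 22, Ivy, 5), (Quin, 29, 22, Kim, 34), (Quin, 29, 22, Quin, 22), (Uma, 15, 2, Hal, 3), (Uma, 15, 2, Uma, 2)}
σ[cost ≠ cost2]: keep tuples satisfying cost ≠ cost2 → {(Ada, 29, 20, Fay, 6), (Ada, 29, 20, Ivy, 5), (Ada, 29, 20, Kim, 34), (Ada, 29, 20, Quin, 22), (Fay, 29, 6, Ada, 20), (Fay, 29, 6, Ivy, 5), (Fay, 29, 6, Kim, 34), (Fay, 29, 6, Quin, 22), (Hal, 15, 3, Uma, 2), (Ivy, 29, 5, Ada, 20), (Ivy, 29, 5, Fay, 6), (Ivy, 29, 5, Kim, 34), (Ivy, 29, 5, Quin, 22), (Kim, 29, 34, Ada, 20), (Kim, 29, 34, Fay, 6), (Kim, 29, 34, Ivy, 5), (Kim, 29, 34, Quin, 22), (Quin, 29, 22, Ada, 20), (Quin, 29, 22, Fay, 6), (Quin, 29, 22, Ivy, 5), (Quin, 29, 22, Kim, 34), (Uma, 15, 2, Hal, 3)}
π[pid, sname2]: project onto (pid, sname2) (15 duplicate(s) eliminated) → {(15, Hal), (15, Uma), (29, Ada), (29, Fay), (29, Ivy), (29, Kim), (29, Quin)}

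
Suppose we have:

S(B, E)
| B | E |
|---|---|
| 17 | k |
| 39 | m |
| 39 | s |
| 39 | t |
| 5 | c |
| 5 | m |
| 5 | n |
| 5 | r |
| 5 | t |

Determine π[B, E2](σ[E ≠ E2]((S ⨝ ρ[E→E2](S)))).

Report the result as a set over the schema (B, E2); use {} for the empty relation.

ρ[E→E2]: schema becomes (B, E2); tuples unchanged.
Natural join on B: {(17, k, k), (39, m, m), (39, m, s), (39, m, t), (39, s, m), (39, s, s), (39, s, t), (39, t, m), (39, t, s), (39, t, t), (5, c, c), (5, c, m), (5, c, n), (5, c, r), (5, c, t), (5, m, c), (5, m, m), (5, m, n), (5, m, r), (5, m, t), (5, n, c), (5, n, m), (5, n, n), (5, n, r), (5, n, t), (5, r, c), (5, r, m), (5, r, n), (5, r, r), (5, r, t), (5, t, c), (5, t, m), (5, t, n), (5, t, r), (5, t, t)}
Apply σ_{E ≠ E2}; surviving tuples: {(39, m, s), (39, m, t), (39, s, m), (39, s, t), (39, t, m), (39, t, s), (5, c, m), (5, c, n), (5, c, r), (5, c, t), (5, m, c), (5, m, n), (5, m, r), (5, m, t), (5, n, c), (5, n, m), (5, n, r), (5, n, t), (5, r, c), (5, r, m), (5, r, n), (5, r, t), (5, t, c), (5, t, m), (5, t, n), (5, t, r)}
Projecting to B, E2 (18 duplicate(s) eliminated): {(39, m), (39, s), (39, t), (5, c), (5, m), (5, n), (5, r), (5, t)}

{(39, m), (39, s), (39, t), (5, c), (5, m), (5, n), (5, r), (5, t)}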